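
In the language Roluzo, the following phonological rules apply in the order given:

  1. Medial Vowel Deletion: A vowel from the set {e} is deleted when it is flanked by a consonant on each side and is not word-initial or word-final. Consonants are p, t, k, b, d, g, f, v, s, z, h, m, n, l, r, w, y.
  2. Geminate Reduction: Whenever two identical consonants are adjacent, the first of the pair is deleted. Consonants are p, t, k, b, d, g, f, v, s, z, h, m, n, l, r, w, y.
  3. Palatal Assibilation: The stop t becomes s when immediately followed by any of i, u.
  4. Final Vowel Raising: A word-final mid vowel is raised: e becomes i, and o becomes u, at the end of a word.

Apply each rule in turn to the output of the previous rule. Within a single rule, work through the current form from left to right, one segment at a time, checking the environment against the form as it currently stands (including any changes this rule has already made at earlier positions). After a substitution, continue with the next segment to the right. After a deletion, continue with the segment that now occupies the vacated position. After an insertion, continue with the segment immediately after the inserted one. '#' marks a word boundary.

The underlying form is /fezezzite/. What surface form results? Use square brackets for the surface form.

1 Medial Vowel Deletion: [fezezzite] → [fzzzite]
2 Geminate Reduction: [fzzzite] → [fzite]
3 Palatal Assibilation: no change — [fzite]
4 Final Vowel Raising: [fzite] → [fziti]

[fziti]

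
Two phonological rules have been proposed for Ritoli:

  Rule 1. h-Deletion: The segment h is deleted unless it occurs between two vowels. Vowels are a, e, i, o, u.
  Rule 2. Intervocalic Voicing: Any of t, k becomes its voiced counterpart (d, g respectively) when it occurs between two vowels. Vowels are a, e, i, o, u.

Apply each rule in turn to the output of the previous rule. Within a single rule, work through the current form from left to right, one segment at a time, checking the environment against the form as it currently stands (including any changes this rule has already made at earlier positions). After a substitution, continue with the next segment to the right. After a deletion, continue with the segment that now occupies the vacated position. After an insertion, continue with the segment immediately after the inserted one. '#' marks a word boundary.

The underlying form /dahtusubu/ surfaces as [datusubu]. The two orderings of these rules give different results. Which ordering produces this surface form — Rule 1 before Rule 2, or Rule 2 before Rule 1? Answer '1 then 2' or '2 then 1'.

2 then 1

Order 1 then 2:
  1 h-Deletion: [dahtusubu] → [datusubu]
  2 Intervocalic Voicing: [datusubu] → [dadusubu]
  result: [dadusubu]
Order 2 then 1:
  2 Intervocalic Voicing: no change — [dahtusubu]
  1 h-Deletion: [dahtusubu] → [datusubu]
  result: [datusubu]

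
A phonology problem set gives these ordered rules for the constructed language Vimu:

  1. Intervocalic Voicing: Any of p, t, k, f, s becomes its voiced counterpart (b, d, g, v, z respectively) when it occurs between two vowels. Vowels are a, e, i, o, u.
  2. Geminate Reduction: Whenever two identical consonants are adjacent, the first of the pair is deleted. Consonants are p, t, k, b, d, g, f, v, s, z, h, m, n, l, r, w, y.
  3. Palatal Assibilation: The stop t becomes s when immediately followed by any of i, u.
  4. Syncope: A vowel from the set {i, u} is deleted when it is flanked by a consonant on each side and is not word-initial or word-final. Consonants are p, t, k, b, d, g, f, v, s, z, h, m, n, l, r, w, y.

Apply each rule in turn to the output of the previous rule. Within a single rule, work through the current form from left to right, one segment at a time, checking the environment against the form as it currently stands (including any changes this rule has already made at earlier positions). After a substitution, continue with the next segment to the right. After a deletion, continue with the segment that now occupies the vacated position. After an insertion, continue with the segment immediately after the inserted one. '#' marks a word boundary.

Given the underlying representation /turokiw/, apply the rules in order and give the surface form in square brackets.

[srogw]

1 Intervocalic Voicing: [turokiw] → [turogiw]
2 Geminate Reduction: no change — [turogiw]
3 Palatal Assibilation: [turogiw] → [surogiw]
4 Syncope: [surogiw] → [srogw]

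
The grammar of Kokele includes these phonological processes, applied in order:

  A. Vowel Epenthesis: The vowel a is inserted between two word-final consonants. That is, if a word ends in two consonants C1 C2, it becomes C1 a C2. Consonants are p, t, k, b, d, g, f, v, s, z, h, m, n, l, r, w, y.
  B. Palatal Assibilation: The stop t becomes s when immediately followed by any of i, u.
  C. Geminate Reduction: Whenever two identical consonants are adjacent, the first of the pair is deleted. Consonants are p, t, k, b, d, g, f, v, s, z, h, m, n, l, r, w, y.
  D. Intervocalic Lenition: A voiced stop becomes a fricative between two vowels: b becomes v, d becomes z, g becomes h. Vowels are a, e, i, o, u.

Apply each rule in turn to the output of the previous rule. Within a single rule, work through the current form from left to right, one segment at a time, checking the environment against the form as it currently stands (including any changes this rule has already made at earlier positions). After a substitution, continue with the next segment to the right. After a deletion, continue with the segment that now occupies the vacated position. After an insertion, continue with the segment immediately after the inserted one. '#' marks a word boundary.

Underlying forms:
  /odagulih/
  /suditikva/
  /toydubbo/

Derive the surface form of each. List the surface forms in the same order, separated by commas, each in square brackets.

[ozahulih], [suzisikva], [toyduvo]

/odagulih/:
  A Vowel Epenthesis: no change — [odagulih]
  B Palatal Assibilation: no change — [odagulih]
  C Geminate Reduction: no change — [odagulih]
  D Intervocalic Lenition: [odagulih] → [ozahulih]
/suditikva/:
  A Vowel Epenthesis: no change — [suditikva]
  B Palatal Assibilation: [suditikva] → [sudisikva]
  C Geminate Reduction: no change — [sudisikva]
  D Intervocalic Lenition: [sudisikva] → [suzisikva]
/toydubbo/:
  A Vowel Epenthesis: no change — [toydubbo]
  B Palatal Assibilation: no change — [toydubbo]
  C Geminate Reduction: [toydubbo] → [toydubo]
  D Intervocalic Lenition: [toydubo] → [toyduvo]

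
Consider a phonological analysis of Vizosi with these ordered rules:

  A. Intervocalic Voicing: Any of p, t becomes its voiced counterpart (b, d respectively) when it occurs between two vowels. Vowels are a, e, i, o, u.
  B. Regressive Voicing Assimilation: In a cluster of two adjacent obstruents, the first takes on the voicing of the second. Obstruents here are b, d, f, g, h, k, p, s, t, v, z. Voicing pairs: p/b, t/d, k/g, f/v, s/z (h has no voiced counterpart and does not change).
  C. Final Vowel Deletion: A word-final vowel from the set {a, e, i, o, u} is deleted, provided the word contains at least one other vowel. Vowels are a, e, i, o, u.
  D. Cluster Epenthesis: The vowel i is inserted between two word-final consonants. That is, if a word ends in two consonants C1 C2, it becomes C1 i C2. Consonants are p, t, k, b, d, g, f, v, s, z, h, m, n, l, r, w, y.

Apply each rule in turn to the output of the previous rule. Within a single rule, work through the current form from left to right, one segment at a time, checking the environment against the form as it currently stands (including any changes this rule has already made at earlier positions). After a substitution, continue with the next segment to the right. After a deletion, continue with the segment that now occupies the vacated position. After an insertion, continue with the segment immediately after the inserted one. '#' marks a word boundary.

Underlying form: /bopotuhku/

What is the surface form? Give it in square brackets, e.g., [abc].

A Intervocalic Voicing: [bopotuhku] → [boboduhku]
B Regressive Voicing Assimilation: no change — [boboduhku]
C Final Vowel Deletion: [boboduhku] → [boboduhk]
D Cluster Epenthesis: [boboduhk] → [boboduhik]

[boboduhik]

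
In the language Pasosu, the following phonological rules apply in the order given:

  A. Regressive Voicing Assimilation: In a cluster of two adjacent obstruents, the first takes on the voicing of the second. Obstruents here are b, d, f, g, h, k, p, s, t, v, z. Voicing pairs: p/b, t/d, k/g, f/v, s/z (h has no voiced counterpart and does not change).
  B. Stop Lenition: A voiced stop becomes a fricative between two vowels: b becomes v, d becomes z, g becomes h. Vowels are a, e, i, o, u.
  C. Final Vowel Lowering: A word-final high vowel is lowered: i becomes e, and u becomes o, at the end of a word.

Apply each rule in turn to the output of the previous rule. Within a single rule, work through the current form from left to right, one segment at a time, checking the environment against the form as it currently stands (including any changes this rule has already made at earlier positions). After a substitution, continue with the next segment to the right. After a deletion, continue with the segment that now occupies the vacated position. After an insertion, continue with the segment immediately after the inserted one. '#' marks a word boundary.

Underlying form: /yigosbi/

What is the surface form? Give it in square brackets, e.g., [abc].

A Regressive Voicing Assimilation: [yigosbi] → [yigozbi]
B Stop Lenition: [yigozbi] → [yihozbi]
C Final Vowel Lowering: [yihozbi] → [yihozbe]

[yihozbe]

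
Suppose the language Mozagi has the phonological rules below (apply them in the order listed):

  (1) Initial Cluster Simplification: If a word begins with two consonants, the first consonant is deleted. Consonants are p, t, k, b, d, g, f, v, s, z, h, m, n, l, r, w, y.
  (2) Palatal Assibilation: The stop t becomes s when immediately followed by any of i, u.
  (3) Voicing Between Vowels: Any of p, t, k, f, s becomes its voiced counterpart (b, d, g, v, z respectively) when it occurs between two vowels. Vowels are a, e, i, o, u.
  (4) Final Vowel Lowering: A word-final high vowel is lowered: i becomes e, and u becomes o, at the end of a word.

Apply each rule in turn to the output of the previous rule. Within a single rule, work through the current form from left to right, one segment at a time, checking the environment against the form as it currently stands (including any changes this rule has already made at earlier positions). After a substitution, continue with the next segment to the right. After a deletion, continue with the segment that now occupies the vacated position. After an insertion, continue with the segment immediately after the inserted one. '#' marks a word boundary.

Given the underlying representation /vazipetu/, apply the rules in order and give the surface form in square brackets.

(1) Initial Cluster Simplification: no change — [vazipetu]
(2) Palatal Assibilation: [vazipetu] → [vazipesu]
(3) Voicing Between Vowels: [vazipesu] → [vazibezu]
(4) Final Vowel Lowering: [vazibezu] → [vazibezo]

[vazibezo]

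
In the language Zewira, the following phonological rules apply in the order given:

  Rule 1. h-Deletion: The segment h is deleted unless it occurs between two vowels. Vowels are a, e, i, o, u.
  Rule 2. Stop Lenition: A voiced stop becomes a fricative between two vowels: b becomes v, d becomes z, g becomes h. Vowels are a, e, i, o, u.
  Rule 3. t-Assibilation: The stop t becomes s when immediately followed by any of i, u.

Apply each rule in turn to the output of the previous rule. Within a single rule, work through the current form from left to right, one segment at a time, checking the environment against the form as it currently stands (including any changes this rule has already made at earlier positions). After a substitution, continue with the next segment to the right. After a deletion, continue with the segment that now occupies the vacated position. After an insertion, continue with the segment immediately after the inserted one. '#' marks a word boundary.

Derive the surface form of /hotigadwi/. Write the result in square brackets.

Rule 1 h-Deletion: [hotigadwi] → [otigadwi]
Rule 2 Stop Lenition: [otigadwi] → [otihadwi]
Rule 3 t-Assibilation: [otihadwi] → [osihadwi]

[osihadwi]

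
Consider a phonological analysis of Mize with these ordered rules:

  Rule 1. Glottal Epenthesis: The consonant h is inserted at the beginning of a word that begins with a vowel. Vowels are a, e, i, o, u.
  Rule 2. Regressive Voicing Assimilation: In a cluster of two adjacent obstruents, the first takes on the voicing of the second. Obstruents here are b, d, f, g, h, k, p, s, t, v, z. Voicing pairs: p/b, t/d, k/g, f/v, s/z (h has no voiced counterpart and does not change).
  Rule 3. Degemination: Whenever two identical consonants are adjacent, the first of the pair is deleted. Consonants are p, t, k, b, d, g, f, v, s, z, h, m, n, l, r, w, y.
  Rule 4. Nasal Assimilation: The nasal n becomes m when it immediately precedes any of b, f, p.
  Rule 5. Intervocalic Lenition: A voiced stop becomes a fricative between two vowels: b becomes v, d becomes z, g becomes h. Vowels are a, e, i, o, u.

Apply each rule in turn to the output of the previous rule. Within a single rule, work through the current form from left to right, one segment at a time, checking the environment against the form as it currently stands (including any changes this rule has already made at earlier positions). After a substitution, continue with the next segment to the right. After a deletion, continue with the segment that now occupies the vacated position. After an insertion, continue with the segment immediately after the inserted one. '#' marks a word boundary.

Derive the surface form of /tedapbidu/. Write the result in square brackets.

Rule 1 Glottal Epenthesis: no change — [tedapbidu]
Rule 2 Regressive Voicing Assimilation: [tedapbidu] → [tedabbidu]
Rule 3 Degemination: [tedabbidu] → [tedabidu]
Rule 4 Nasal Assimilation: no change — [tedabidu]
Rule 5 Intervocalic Lenition: [tedabidu] → [tezavizu]

[tezavizu]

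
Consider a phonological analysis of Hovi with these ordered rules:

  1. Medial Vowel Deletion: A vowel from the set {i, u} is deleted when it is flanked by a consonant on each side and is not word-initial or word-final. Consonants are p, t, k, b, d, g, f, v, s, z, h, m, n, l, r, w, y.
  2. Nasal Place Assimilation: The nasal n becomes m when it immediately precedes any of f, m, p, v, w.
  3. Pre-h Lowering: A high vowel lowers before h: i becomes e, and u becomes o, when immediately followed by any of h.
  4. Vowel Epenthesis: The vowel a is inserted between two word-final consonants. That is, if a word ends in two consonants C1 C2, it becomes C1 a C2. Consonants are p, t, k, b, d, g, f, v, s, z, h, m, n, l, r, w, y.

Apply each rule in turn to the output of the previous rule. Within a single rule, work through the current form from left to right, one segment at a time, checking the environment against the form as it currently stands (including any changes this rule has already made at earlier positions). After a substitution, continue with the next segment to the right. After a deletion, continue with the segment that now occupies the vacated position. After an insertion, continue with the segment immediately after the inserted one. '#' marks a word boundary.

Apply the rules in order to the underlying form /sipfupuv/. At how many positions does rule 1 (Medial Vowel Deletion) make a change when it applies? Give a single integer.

3

1 Medial Vowel Deletion: [sipfupuv] → [spfpv]
2 Nasal Place Assimilation: no change — [spfpv]
3 Pre-h Lowering: no change — [spfpv]
4 Vowel Epenthesis: [spfpv] → [spfpav]
Rule 1 changed 3 position(s).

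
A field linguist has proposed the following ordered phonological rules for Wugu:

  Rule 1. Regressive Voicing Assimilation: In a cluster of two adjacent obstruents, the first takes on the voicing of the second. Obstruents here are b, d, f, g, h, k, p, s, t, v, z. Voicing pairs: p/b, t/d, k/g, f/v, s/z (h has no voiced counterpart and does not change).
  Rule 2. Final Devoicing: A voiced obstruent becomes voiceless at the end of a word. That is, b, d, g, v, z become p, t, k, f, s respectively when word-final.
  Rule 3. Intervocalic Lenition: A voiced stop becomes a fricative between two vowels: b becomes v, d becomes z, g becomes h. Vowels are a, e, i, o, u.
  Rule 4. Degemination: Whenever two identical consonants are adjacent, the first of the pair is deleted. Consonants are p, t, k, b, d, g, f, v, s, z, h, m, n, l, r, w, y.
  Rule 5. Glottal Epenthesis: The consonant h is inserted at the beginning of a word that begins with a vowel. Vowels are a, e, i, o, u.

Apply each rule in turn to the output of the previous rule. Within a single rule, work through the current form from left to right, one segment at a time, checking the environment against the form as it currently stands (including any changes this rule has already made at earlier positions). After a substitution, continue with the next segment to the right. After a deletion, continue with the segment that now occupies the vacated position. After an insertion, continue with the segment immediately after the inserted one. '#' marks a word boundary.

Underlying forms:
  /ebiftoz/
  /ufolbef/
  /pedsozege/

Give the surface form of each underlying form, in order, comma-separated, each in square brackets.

/ebiftoz/:
  Rule 1 Regressive Voicing Assimilation: no change — [ebiftoz]
  Rule 2 Final Devoicing: [ebiftoz] → [ebiftos]
  Rule 3 Intervocalic Lenition: [ebiftos] → [eviftos]
  Rule 4 Degemination: no change — [eviftos]
  Rule 5 Glottal Epenthesis: [eviftos] → [heviftos]
/ufolbef/:
  Rule 1 Regressive Voicing Assimilation: no change — [ufolbef]
  Rule 2 Final Devoicing: no change — [ufolbef]
  Rule 3 Intervocalic Lenition: no change — [ufolbef]
  Rule 4 Degemination: no change — [ufolbef]
  Rule 5 Glottal Epenthesis: [ufolbef] → [hufolbef]
/pedsozege/:
  Rule 1 Regressive Voicing Assimilation: [pedsozege] → [petsozege]
  Rule 2 Final Devoicing: no change — [petsozege]
  Rule 3 Intervocalic Lenition: [petsozege] → [petsozehe]
  Rule 4 Degemination: no change — [petsozehe]
  Rule 5 Glottal Epenthesis: no change — [petsozehe]

[heviftos], [hufolbef], [petsozehe]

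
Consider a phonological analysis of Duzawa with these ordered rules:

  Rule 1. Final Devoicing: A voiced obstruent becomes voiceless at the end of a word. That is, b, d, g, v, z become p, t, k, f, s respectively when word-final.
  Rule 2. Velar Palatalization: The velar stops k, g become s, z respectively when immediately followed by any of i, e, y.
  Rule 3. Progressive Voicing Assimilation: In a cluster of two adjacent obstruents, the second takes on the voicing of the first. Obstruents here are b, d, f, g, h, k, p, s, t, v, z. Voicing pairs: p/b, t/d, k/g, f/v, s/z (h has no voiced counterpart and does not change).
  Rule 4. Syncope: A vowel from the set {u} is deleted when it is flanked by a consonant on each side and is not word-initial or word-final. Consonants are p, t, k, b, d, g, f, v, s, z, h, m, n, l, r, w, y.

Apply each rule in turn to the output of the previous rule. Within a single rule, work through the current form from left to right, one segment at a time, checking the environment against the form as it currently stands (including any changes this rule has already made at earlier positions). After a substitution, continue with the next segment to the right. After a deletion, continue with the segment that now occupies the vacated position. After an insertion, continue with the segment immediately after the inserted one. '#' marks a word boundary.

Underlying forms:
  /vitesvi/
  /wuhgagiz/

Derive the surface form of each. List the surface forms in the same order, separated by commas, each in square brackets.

/vitesvi/:
  Rule 1 Final Devoicing: no change — [vitesvi]
  Rule 2 Velar Palatalization: no change — [vitesvi]
  Rule 3 Progressive Voicing Assimilation: [vitesvi] → [vitesfi]
  Rule 4 Syncope: no change — [vitesfi]
/wuhgagiz/:
  Rule 1 Final Devoicing: [wuhgagiz] → [wuhgagis]
  Rule 2 Velar Palatalization: [wuhgagis] → [wuhgazis]
  Rule 3 Progressive Voicing Assimilation: [wuhgazis] → [wuhkazis]
  Rule 4 Syncope: [wuhkazis] → [whkazis]

[vitesfi], [whkazis]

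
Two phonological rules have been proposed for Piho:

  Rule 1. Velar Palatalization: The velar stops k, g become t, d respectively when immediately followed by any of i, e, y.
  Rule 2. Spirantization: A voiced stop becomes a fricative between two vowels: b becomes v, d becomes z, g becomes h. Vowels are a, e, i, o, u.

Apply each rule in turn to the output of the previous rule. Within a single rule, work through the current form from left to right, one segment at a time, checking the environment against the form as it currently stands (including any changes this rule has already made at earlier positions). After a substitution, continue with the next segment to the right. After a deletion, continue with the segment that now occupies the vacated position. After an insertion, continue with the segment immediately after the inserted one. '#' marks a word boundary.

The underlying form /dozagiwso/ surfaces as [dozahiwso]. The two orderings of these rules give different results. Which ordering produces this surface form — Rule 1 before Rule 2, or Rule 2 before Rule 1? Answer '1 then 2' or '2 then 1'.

2 then 1

Order 1 then 2:
  1 Velar Palatalization: [dozagiwso] → [dozadiwso]
  2 Spirantization: [dozadiwso] → [dozaziwso]
  result: [dozaziwso]
Order 2 then 1:
  2 Spirantization: [dozagiwso] → [dozahiwso]
  1 Velar Palatalization: no change — [dozahiwso]
  result: [dozahiwso]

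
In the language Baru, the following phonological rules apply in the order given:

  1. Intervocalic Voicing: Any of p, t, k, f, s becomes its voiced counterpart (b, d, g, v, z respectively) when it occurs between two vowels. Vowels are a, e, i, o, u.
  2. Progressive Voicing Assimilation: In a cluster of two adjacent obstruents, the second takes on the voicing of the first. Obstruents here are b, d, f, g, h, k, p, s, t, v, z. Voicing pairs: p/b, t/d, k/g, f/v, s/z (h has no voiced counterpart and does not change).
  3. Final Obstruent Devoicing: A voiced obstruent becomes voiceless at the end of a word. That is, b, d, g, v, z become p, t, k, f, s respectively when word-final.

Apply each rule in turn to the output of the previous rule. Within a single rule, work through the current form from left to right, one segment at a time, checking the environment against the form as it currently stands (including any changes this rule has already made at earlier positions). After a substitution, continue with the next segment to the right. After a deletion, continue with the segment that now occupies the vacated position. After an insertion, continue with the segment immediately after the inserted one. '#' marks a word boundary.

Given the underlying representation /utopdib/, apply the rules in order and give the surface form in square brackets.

1 Intervocalic Voicing: [utopdib] → [udopdib]
2 Progressive Voicing Assimilation: [udopdib] → [udoptib]
3 Final Obstruent Devoicing: [udoptib] → [udoptip]

[udoptip]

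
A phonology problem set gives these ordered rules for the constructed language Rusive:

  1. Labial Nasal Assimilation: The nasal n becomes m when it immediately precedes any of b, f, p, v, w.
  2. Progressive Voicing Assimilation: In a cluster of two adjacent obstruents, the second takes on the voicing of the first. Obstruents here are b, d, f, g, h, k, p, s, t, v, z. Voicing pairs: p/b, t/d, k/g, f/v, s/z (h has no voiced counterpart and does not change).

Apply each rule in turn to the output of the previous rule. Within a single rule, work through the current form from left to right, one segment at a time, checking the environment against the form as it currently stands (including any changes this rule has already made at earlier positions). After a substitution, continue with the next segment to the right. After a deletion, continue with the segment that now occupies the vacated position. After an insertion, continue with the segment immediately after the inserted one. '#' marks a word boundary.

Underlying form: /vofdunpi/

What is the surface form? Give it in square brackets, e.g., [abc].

1 Labial Nasal Assimilation: [vofdunpi] → [vofdumpi]
2 Progressive Voicing Assimilation: [vofdumpi] → [voftumpi]

[voftumpi]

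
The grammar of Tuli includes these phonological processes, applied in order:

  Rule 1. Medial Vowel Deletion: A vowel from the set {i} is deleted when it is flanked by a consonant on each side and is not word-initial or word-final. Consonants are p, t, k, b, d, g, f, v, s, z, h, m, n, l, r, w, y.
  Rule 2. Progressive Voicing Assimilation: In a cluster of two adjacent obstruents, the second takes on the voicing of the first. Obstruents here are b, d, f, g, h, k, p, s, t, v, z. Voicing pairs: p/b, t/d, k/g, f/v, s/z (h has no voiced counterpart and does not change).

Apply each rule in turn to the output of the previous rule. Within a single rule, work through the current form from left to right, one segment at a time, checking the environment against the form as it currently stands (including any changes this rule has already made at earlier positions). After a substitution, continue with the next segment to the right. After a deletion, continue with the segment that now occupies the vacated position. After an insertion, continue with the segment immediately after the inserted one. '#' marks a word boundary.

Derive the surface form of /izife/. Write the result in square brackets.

Rule 1 Medial Vowel Deletion: [izife] → [izfe]
Rule 2 Progressive Voicing Assimilation: [izfe] → [izve]

[izve]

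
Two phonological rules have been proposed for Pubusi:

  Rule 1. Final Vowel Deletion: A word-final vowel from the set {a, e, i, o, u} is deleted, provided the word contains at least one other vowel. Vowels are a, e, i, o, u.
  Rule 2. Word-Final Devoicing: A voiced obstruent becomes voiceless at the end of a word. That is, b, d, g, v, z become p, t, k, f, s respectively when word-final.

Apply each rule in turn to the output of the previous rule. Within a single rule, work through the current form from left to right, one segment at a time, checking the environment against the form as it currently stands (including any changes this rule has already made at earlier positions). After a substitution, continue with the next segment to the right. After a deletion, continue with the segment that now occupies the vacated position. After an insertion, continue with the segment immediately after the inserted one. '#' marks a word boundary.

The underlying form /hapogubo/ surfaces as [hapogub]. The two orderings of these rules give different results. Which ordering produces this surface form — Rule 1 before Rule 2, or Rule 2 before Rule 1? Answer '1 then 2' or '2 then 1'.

2 then 1

Order 1 then 2:
  1 Final Vowel Deletion: [hapogubo] → [hapogub]
  2 Word-Final Devoicing: [hapogub] → [hapogup]
  result: [hapogup]
Order 2 then 1:
  2 Word-Final Devoicing: no change — [hapogubo]
  1 Final Vowel Deletion: [hapogubo] → [hapogub]
  result: [hapogub]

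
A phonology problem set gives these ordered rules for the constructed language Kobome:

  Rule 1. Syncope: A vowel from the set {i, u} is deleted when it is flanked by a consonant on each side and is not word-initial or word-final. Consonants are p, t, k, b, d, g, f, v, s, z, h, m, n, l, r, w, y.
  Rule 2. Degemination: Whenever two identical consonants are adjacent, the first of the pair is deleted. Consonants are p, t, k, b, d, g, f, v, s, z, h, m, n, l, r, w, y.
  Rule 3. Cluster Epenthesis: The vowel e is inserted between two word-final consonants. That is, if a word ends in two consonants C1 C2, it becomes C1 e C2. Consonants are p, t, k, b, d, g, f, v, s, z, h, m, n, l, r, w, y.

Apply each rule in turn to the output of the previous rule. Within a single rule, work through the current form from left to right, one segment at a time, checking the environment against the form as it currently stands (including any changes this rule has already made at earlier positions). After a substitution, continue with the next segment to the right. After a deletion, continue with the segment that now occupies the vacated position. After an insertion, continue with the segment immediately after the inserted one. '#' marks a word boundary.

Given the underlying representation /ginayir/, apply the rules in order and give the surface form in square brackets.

[gnayer]

Rule 1 Syncope: [ginayir] → [gnayr]
Rule 2 Degemination: no change — [gnayr]
Rule 3 Cluster Epenthesis: [gnayr] → [gnayer]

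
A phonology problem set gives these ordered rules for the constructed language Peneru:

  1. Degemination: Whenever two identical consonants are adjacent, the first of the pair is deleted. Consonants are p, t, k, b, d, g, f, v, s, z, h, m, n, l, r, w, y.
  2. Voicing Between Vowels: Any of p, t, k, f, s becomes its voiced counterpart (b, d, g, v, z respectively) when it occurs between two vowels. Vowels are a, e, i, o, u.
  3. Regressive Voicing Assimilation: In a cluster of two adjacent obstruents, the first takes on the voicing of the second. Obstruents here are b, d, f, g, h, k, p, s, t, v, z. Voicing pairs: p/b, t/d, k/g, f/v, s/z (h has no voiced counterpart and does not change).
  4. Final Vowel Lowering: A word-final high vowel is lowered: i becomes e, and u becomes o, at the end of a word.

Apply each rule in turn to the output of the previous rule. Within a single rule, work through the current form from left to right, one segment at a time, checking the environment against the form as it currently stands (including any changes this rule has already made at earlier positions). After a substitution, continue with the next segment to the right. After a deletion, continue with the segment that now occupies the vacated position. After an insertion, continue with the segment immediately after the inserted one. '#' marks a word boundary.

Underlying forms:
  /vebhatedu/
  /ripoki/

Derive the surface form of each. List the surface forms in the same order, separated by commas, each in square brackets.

/vebhatedu/:
  1 Degemination: no change — [vebhatedu]
  2 Voicing Between Vowels: [vebhatedu] → [vebhadedu]
  3 Regressive Voicing Assimilation: [vebhadedu] → [vephadedu]
  4 Final Vowel Lowering: [vephadedu] → [vephadedo]
/ripoki/:
  1 Degemination: no change — [ripoki]
  2 Voicing Between Vowels: [ripoki] → [ribogi]
  3 Regressive Voicing Assimilation: no change — [ribogi]
  4 Final Vowel Lowering: [ribogi] → [riboge]

[vephadedo], [riboge]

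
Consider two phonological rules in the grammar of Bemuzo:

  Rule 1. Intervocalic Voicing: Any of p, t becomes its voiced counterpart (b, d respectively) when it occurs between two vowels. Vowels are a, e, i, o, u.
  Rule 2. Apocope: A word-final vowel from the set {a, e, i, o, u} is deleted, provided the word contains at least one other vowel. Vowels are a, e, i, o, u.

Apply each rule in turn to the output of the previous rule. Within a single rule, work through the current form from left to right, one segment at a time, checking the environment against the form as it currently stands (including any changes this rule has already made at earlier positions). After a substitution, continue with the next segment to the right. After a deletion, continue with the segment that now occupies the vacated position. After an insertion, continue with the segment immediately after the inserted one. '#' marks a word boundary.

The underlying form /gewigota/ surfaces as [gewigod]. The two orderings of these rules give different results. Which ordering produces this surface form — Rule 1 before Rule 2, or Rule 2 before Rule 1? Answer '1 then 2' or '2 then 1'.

Order 1 then 2:
  1 Intervocalic Voicing: [gewigota] → [gewigoda]
  2 Apocope: [gewigoda] → [gewigod]
  result: [gewigod]
Order 2 then 1:
  2 Apocope: [gewigota] → [gewigot]
  1 Intervocalic Voicing: no change — [gewigot]
  result: [gewigot]

1 then 2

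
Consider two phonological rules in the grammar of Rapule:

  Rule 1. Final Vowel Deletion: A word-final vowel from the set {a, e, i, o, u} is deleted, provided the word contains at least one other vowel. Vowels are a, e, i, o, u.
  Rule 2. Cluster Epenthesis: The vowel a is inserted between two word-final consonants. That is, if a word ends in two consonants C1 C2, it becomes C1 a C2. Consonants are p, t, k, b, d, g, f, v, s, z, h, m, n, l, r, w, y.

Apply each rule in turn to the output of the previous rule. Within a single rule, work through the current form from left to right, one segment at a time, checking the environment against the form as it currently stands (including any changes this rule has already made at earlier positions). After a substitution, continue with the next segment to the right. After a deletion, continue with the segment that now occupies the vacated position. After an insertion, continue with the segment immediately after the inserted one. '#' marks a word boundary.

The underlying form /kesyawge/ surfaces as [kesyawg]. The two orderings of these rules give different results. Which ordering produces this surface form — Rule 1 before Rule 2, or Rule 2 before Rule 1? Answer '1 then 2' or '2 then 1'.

2 then 1

Order 1 then 2:
  1 Final Vowel Deletion: [kesyawge] → [kesyawg]
  2 Cluster Epenthesis: [kesyawg] → [kesyawag]
  result: [kesyawag]
Order 2 then 1:
  2 Cluster Epenthesis: no change — [kesyawge]
  1 Final Vowel Deletion: [kesyawge] → [kesyawg]
  result: [kesyawg]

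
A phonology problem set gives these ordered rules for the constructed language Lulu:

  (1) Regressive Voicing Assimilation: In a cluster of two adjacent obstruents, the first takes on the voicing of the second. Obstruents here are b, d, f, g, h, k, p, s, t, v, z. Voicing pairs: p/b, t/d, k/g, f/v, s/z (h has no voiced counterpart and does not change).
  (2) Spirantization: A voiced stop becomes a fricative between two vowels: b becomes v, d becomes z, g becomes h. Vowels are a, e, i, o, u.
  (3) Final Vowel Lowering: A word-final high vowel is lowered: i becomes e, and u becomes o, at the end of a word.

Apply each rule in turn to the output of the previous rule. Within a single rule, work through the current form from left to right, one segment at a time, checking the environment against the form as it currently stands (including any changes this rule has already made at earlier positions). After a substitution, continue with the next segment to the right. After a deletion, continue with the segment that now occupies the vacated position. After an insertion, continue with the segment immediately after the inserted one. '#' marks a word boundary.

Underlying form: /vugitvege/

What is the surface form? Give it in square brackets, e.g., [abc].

(1) Regressive Voicing Assimilation: [vugitvege] → [vugidvege]
(2) Spirantization: [vugidvege] → [vuhidvehe]
(3) Final Vowel Lowering: no change — [vuhidvehe]

[vuhidvehe]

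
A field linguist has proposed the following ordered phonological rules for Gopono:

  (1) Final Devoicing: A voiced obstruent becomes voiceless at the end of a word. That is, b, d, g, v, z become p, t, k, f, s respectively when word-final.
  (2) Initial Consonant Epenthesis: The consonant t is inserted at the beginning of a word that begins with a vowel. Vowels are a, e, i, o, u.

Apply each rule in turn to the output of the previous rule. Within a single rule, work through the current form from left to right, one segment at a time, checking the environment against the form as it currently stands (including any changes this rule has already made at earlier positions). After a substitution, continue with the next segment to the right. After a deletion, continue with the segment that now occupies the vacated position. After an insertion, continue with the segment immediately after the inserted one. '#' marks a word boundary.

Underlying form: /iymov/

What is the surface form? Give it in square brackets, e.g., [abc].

[tiymof]

(1) Final Devoicing: [iymov] → [iymof]
(2) Initial Consonant Epenthesis: [iymof] → [tiymof]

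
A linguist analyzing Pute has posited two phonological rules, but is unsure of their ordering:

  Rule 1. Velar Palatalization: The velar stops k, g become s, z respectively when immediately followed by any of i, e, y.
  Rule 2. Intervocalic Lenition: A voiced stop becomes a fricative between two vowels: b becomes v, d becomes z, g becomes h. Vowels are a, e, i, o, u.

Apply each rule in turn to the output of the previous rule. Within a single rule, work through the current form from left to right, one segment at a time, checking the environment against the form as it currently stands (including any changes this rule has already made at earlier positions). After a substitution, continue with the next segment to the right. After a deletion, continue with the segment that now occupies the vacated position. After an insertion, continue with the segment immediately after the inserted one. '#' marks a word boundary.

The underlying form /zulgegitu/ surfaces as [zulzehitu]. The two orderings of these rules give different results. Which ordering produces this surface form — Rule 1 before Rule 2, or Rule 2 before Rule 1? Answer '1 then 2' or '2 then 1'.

Order 1 then 2:
  1 Velar Palatalization: [zulgegitu] → [zulzezitu]
  2 Intervocalic Lenition: no change — [zulzezitu]
  result: [zulzezitu]
Order 2 then 1:
  2 Intervocalic Lenition: [zulgegitu] → [zulgehitu]
  1 Velar Palatalization: [zulgehitu] → [zulzehitu]
  result: [zulzehitu]

2 then 1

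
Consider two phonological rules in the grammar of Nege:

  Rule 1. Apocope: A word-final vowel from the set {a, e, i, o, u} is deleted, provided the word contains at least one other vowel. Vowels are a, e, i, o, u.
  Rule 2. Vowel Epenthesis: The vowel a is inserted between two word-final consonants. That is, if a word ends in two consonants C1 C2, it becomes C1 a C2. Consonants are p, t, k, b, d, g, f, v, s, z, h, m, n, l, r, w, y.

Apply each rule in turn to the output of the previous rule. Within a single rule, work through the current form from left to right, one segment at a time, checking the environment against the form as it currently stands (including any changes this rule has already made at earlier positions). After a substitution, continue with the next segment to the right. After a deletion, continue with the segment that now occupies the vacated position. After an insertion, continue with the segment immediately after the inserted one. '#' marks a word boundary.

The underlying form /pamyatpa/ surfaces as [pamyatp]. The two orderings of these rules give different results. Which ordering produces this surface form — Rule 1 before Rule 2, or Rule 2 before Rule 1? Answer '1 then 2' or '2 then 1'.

2 then 1

Order 1 then 2:
  1 Apocope: [pamyatpa] → [pamyatp]
  2 Vowel Epenthesis: [pamyatp] → [pamyatap]
  result: [pamyatap]
Order 2 then 1:
  2 Vowel Epenthesis: no change — [pamyatpa]
  1 Apocope: [pamyatpa] → [pamyatp]
  result: [pamyatp]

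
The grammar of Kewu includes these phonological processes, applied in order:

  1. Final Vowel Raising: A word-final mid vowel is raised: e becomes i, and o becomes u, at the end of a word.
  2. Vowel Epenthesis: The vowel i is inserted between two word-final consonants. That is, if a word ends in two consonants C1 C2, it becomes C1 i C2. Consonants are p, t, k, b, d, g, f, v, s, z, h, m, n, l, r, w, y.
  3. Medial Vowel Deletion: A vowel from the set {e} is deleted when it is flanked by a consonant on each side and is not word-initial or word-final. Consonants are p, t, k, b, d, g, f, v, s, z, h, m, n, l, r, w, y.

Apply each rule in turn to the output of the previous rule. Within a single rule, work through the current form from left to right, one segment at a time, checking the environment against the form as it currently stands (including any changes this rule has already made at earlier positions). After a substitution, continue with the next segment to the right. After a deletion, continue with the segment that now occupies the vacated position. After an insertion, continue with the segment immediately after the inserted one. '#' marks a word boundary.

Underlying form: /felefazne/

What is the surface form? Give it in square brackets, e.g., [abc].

[flfazni]

1 Final Vowel Raising: [felefazne] → [felefazni]
2 Vowel Epenthesis: no change — [felefazni]
3 Medial Vowel Deletion: [felefazni] → [flfazni]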